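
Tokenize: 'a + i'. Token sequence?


Scan left to right, longest-match per lexeme
Tokens: ID(a), OP(+), ID(i)


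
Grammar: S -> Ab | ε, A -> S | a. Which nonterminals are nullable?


A nonterminal is nullable iff some alternative derives ε (directly, or every symbol in it is nullable)
Nullable: {A, S}


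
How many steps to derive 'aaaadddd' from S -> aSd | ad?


Derivation: S => aSd => aaSdd => aaaSddd => aaaadddd
Steps: 4


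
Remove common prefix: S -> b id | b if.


Common prefix: 'b'
Factored: S -> b S', S' -> id | if


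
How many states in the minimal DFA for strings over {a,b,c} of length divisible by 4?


Track length mod 4: states 0..3, accept at 0
Minimal DFA: 4 states


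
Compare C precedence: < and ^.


'<' is relational (level 7); '^' is bitwise XOR (level 4)
Higher level binds tighter
'<' has higher precedence than '^'


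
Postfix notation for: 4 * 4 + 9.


Left to right (same or higher precedence on left)
Postfix: 4 4 * 9 +


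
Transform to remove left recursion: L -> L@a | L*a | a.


Left-recursive alternatives: L@a, L*a; non-recursive: a
Introduce L': L -> aL', L' -> @aL' | *aL' | ε


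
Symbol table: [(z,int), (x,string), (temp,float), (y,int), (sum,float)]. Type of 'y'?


Lookup 'y' → type int


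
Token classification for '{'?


Pattern: delimiter/punctuation
Type: PUNCTUATION


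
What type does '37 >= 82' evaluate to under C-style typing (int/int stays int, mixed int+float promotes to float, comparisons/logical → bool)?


Operand types: int >= int
Rule: comparison yields bool
Result type: bool


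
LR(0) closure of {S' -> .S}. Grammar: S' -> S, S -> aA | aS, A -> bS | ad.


Start: S' -> .S
For each item with dot before a nonterminal B, add B -> .γ for every B-production
Closure: [S' -> .S, S -> .aA, S -> .aS]


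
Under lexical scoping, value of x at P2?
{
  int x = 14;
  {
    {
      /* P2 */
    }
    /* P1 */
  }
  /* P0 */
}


P2's block does not declare x; resolves to the enclosing declaration at depth 0
x = 14


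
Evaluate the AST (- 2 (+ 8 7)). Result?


Evaluate inner: (+ 8 7) = 15
Evaluate root: (- 2 15) = -13
Result: -13


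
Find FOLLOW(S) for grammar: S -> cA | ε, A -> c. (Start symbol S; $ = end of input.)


$ ∈ FOLLOW(S). For each A -> αBβ: add FIRST(β)\{ε} to FOLLOW(B); if β nullable, add FOLLOW(A).
FOLLOW(S) = {$}


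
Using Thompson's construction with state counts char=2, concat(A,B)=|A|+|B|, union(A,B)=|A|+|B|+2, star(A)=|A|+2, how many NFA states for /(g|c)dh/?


Syntax tree has 4 char leaf(s), 1 union(s), 0 star(s)
chars contribute 4×2 = 8; each union adds +2; each star adds +2
Total: 8 + 2 + 0 = 10 states


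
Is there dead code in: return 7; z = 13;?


statement follows a return and is unreachable
Dead: 'z = 13'


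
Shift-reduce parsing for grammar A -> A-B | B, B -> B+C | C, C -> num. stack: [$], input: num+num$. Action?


no handle on stack; shift 'num'
Action: shift


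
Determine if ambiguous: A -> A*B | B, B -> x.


precedence layered via separate nonterminal B: deterministic
Unambiguous


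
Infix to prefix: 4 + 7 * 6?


'*' binds tighter: tree is (+ 4 (* 7 6))
Prefix: + 4 * 7 6


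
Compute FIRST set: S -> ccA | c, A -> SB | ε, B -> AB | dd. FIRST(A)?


Per alternative of A: FIRST(SB) = {c}; FIRST(ε) = {ε}
FIRST(A) = {c, ε}


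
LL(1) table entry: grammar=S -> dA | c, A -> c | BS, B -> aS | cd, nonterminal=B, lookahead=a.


For [B, a]: 'a' ∈ FIRST(aS)
Entry: B -> aS


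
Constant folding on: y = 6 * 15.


6 * 15 = 90 at compile time
Optimized: y = 90


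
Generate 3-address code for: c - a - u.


Break into single-operator statements:
t1 = c - a
t2 = t1 - u


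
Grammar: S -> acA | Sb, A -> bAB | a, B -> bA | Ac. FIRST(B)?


Per alternative of B: FIRST(bA) = {b}; FIRST(Ac) = {a, b}
FIRST(B) = {a, b}


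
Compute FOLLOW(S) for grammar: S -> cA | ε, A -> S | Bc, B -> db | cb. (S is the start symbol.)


$ ∈ FOLLOW(S). For each A -> αBβ: add FIRST(β)\{ε} to FOLLOW(B); if β nullable, add FOLLOW(A).
FOLLOW(S) = {$}


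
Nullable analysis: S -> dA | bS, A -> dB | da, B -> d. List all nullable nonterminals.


A nonterminal is nullable iff some alternative derives ε (directly, or every symbol in it is nullable)
Nullable: {}


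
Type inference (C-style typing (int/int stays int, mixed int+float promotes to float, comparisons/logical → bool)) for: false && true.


Operand types: bool && bool
Rule: logical operators take bool operands and yield bool
Result type: bool


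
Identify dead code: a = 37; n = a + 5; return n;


a is read by n's definition; n is returned
No dead code


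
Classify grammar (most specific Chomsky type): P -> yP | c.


Right-linear: every RHS is a terminal or a terminal followed by one nonterminal
Classification: Type 3 (Regular)


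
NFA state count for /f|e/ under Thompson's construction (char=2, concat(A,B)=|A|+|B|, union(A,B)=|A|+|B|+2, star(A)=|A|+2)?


Syntax tree has 2 char leaf(s), 1 union(s), 0 star(s)
chars contribute 2×2 = 4; each union adds +2; each star adds +2
Total: 4 + 2 + 0 = 6 states


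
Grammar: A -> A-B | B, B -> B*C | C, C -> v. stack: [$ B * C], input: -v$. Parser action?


handle 'B*C' on top
Action: reduce (B -> B*C)


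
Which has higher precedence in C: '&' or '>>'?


'>>' is shift (level 8); '&' is bitwise AND (level 5)
Higher level binds tighter
'>>' has higher precedence than '&'


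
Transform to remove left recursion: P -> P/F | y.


Left-recursive alternatives: P/F; non-recursive: y
Introduce P': P -> yP', P' -> /FP' | ε


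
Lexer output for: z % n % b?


Scan left to right, longest-match per lexeme
Tokens: ID(z), OP(%), ID(n), OP(%), ID(b)


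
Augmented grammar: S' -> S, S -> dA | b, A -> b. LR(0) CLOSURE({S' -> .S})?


Start: S' -> .S
For each item with dot before a nonterminal B, add B -> .γ for every B-production
Closure: [S' -> .S, S -> .dA, S -> .b]


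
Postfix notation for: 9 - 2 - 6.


Left to right (same or higher precedence on left)
Postfix: 9 2 - 6 -


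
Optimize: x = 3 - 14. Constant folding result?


3 - 14 = -11 at compile time
Optimized: x = -11


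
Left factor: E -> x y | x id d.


Common prefix: 'x'
Factored: E -> x E', E' -> y | id d


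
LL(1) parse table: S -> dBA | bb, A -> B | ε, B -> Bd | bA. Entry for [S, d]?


For [S, d]: 'd' ∈ FIRST(dBA)
Entry: S -> dBA


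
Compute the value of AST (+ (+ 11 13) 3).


Evaluate inner: (+ 11 13) = 24
Evaluate root: (+ 24 3) = 27
Result: 27


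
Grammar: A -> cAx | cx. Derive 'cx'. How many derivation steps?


Derivation: A => cx
Steps: 1


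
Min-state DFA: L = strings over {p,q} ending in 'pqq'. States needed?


Track the longest suffix of input matching a prefix of 'pqq': 4 classes (prefixes of length 0..3)
Minimal DFA: 4 states


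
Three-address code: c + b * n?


Break into single-operator statements:
t1 = b * n
t2 = c + t1


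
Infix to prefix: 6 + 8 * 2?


'*' binds tighter: tree is (+ 6 (* 8 2))
Prefix: + 6 * 8 2


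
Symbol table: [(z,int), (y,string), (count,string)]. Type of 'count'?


Lookup 'count' → type string


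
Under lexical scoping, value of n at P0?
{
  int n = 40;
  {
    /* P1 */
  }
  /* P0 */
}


n declared in the same block as P0
n = 40


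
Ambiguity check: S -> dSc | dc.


balanced d^n…c^n: each string has a unique parse
Unambiguous


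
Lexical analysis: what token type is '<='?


Pattern: operator symbol
Type: OPERATOR


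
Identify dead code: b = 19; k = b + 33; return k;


b is read by k's definition; k is returned
No dead code


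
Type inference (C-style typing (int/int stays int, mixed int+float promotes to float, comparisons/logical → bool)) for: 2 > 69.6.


Operand types: int > float
Rule: comparison yields bool
Result type: bool


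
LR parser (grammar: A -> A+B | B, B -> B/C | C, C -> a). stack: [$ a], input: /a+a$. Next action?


'a' on top is the handle for C -> a
Action: reduce (C -> a)


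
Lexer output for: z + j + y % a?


Scan left to right, longest-match per lexeme
Tokens: ID(z), OP(+), ID(j), OP(+), ID(y), OP(%), ID(a)


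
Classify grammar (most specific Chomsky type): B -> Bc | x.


Left-linear: every RHS is a terminal or one nonterminal followed by a terminal
Classification: Type 3 (Regular)


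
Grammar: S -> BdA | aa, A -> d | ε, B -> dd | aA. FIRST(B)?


Per alternative of B: FIRST(dd) = {d}; FIRST(aA) = {a}
FIRST(B) = {a, d}


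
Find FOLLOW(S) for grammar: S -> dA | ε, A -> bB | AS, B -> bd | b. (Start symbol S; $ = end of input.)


$ ∈ FOLLOW(S). For each A -> αBβ: add FIRST(β)\{ε} to FOLLOW(B); if β nullable, add FOLLOW(A).
FOLLOW(S) = {$, d}


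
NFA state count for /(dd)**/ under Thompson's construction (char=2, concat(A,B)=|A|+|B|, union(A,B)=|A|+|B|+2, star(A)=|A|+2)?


Syntax tree has 2 char leaf(s), 0 union(s), 2 star(s)
chars contribute 2×2 = 4; each union adds +2; each star adds +2
Total: 4 + 0 + 4 = 8 states


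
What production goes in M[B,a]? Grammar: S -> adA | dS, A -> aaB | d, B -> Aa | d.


For [B, a]: 'a' ∈ FIRST(Aa)
Entry: B -> Aa


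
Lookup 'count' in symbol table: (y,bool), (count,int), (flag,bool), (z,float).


Lookup 'count' → type int


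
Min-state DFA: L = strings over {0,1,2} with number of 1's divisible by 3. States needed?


Track (count of 1) mod 3: states 0..2, accept at 0
Minimal DFA: 3 states


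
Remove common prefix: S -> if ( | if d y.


Common prefix: 'if'
Factored: S -> if S', S' -> ( | d y


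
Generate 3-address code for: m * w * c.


Break into single-operator statements:
t1 = m * w
t2 = t1 * c


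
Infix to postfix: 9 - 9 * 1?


* has higher precedence, evaluate 9*1 first
Postfix: 9 9 1 * -


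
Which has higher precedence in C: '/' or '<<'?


'/' is multiplicative (level 10); '<<' is shift (level 8)
Higher level binds tighter
'/' has higher precedence than '<<'


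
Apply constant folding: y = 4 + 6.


4 + 6 = 10 at compile time
Optimized: y = 10


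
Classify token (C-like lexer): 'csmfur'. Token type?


Pattern: letter/underscore followed by alphanumerics, not a keyword
Type: IDENTIFIER


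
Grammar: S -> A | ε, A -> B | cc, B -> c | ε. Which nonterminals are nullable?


A nonterminal is nullable iff some alternative derives ε (directly, or every symbol in it is nullable)
Nullable: {A, B, S}


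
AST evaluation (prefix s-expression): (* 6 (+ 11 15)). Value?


Evaluate inner: (+ 11 15) = 26
Evaluate root: (* 6 26) = 156
Result: 156


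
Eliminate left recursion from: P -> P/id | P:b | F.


Left-recursive alternatives: P/id, P:b; non-recursive: F
Introduce P': P -> FP', P' -> /idP' | :bP' | ε


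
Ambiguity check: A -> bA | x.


right-linear, alternatives start with distinct terminals 'b' vs 'x': unique leftmost derivation
Unambiguous


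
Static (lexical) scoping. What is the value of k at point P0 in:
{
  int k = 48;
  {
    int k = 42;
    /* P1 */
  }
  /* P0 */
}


k declared in the same block as P0
k = 48


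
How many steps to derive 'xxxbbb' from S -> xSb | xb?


Derivation: S => xSb => xxSbb => xxxbbb
Steps: 3


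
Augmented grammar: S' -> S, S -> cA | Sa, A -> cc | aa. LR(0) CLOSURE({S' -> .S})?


Start: S' -> .S
For each item with dot before a nonterminal B, add B -> .γ for every B-production
Closure: [S' -> .S, S -> .cA, S -> .Sa]


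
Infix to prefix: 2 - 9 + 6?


left-to-right (same/higher precedence on left): tree is (+ (- 2 9) 6)
Prefix: + - 2 9 6


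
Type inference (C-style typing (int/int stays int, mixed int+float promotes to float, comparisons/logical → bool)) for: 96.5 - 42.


Operand types: float - int
Rule: mixed int/float promotes to float; int/int stays int
Result type: float


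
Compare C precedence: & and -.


'-' is additive (level 9); '&' is bitwise AND (level 5)
Higher level binds tighter
'-' has higher precedence than '&'


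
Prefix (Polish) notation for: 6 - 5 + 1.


left-to-right (same/higher precedence on left): tree is (+ (- 6 5) 1)
Prefix: + - 6 5 1


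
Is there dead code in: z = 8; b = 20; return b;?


z is assigned but never read
Dead: 'z = 8'


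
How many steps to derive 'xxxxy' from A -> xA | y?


Derivation: A => xA => xxA => xxxA => xxxxA => xxxxy
Steps: 5


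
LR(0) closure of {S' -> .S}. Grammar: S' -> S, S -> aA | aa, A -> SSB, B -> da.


Start: S' -> .S
For each item with dot before a nonterminal B, add B -> .γ for every B-production
Closure: [S' -> .S, S -> .aA, S -> .aa]


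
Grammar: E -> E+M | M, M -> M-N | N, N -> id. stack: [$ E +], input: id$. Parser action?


no handle ('E+' is not any RHS); shift 'id'
Action: shift


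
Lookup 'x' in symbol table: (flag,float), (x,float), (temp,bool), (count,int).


Lookup 'x' → type float


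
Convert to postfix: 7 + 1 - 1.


Left to right (same or higher precedence on left)
Postfix: 7 1 + 1 -


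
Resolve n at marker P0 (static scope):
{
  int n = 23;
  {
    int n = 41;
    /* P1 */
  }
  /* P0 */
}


n declared in the same block as P0
n = 23


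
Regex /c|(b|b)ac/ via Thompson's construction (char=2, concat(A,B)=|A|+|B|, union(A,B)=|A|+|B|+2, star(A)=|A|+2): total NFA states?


Syntax tree has 5 char leaf(s), 2 union(s), 0 star(s)
chars contribute 5×2 = 10; each union adds +2; each star adds +2
Total: 10 + 4 + 0 = 14 states


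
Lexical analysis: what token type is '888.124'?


Pattern: digits with a decimal point
Type: FLOAT_LITERAL


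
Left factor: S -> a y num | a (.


Common prefix: 'a'
Factored: S -> a S', S' -> y num | (


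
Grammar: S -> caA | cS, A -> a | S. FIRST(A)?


Per alternative of A: FIRST(a) = {a}; FIRST(S) = {c}
FIRST(A) = {a, c}


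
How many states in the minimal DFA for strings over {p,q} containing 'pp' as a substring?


KMP-style automaton: 2 progress states + 1 absorbing accept = 3
Minimal DFA: 3 states


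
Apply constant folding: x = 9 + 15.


9 + 15 = 24 at compile time
Optimized: x = 24


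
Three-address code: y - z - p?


Break into single-operator statements:
t1 = y - z
t2 = t1 - p


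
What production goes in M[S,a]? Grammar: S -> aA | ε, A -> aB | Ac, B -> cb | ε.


For [S, a]: 'a' ∈ FIRST(aA)
Entry: S -> aA


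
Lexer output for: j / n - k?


Scan left to right, longest-match per lexeme
Tokens: ID(j), OP(/), ID(n), OP(-), ID(k)


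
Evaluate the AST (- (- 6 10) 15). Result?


Evaluate inner: (- 6 10) = -4
Evaluate root: (- -4 15) = -19
Result: -19


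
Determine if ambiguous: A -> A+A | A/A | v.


'v+v/v' has two parse trees (no precedence encoded between + and /)
Ambiguous


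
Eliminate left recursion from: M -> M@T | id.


Left-recursive alternatives: M@T; non-recursive: id
Introduce M': M -> idM', M' -> @TM' | ε


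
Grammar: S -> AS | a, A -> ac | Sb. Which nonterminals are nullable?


A nonterminal is nullable iff some alternative derives ε (directly, or every symbol in it is nullable)
Nullable: {}


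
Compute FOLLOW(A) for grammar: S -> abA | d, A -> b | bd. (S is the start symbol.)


$ ∈ FOLLOW(S). For each A -> αBβ: add FIRST(β)\{ε} to FOLLOW(B); if β nullable, add FOLLOW(A).
FOLLOW(A) = {$}


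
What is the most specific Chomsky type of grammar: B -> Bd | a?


Left-linear: every RHS is a terminal or one nonterminal followed by a terminal
Classification: Type 3 (Regular)


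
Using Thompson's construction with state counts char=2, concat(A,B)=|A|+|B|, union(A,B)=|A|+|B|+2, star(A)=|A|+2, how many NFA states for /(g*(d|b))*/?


Syntax tree has 3 char leaf(s), 1 union(s), 2 star(s)
chars contribute 3×2 = 6; each union adds +2; each star adds +2
Total: 6 + 2 + 4 = 12 states


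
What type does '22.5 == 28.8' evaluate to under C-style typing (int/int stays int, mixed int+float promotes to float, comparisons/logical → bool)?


Operand types: float == float
Rule: comparison yields bool
Result type: bool


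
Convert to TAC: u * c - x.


Break into single-operator statements:
t1 = u * c
t2 = t1 - x


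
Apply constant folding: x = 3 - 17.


3 - 17 = -14 at compile time
Optimized: x = -14


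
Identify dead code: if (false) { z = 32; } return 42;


condition is constant false, so the whole block is unreachable
Dead: 'if (false) { z = 32; }'


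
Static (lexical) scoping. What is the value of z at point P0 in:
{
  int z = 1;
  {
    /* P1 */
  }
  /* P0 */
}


z declared in the same block as P0
z = 1


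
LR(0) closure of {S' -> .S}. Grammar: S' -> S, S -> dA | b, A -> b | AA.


Start: S' -> .S
For each item with dot before a nonterminal B, add B -> .γ for every B-production
Closure: [S' -> .S, S -> .dA, S -> .b]


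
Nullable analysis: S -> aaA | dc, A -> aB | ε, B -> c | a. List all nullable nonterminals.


A nonterminal is nullable iff some alternative derives ε (directly, or every symbol in it is nullable)
Nullable: {A}


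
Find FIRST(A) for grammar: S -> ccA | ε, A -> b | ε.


Per alternative of A: FIRST(b) = {b}; FIRST(ε) = {ε}
FIRST(A) = {b, ε}


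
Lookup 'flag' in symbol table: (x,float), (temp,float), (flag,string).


Lookup 'flag' → type string


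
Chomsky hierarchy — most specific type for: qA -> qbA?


LHS has context (more than one symbol) and |LHS| ≤ |RHS|
Classification: Type 1 (Context-Sensitive)


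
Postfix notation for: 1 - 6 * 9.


* has higher precedence, evaluate 6*9 first
Postfix: 1 6 9 * -


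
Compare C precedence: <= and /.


'/' is multiplicative (level 10); '<=' is relational (level 7)
Higher level binds tighter
'/' has higher precedence than '<='


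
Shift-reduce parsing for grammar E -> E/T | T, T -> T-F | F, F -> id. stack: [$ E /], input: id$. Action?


no handle ('E/' is not any RHS); shift 'id'
Action: shift


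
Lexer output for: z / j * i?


Scan left to right, longest-match per lexeme
Tokens: ID(z), OP(/), ID(j), OP(*), ID(i)


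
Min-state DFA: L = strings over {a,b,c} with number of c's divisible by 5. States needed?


Track (count of c) mod 5: states 0..4, accept at 0
Minimal DFA: 5 states


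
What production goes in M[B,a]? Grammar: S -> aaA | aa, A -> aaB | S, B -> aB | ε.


For [B, a]: 'a' ∈ FIRST(aB)
Entry: B -> aB


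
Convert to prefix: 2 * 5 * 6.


left-to-right (same/higher precedence on left): tree is (* (* 2 5) 6)
Prefix: * * 2 5 6


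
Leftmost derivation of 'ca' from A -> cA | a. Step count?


Derivation: A => cA => ca
Steps: 2


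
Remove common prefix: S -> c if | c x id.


Common prefix: 'c'
Factored: S -> c S', S' -> if | x id


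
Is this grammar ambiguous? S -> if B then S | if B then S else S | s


dangling else: 'if B then if B then s else s' parses two ways
Ambiguous


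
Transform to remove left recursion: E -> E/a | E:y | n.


Left-recursive alternatives: E/a, E:y; non-recursive: n
Introduce E': E -> nE', E' -> /aE' | :yE' | ε


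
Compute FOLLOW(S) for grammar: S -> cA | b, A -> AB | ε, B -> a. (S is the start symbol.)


$ ∈ FOLLOW(S). For each A -> αBβ: add FIRST(β)\{ε} to FOLLOW(B); if β nullable, add FOLLOW(A).
FOLLOW(S) = {$}


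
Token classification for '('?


Pattern: delimiter/punctuation
Type: PUNCTUATION


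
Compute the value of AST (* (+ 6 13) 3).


Evaluate inner: (+ 6 13) = 19
Evaluate root: (* 19 3) = 57
Result: 57


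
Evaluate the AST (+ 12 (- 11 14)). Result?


Evaluate inner: (- 11 14) = -3
Evaluate root: (+ 12 -3) = 9
Result: 9


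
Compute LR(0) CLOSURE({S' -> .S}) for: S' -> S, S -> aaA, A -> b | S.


Start: S' -> .S
For each item with dot before a nonterminal B, add B -> .γ for every B-production
Closure: [S' -> .S, S -> .aaA]


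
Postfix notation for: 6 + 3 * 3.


* has higher precedence, evaluate 3*3 first
Postfix: 6 3 3 * +


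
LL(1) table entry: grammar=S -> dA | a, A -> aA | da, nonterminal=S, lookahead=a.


For [S, a]: 'a' ∈ FIRST(a)
Entry: S -> a


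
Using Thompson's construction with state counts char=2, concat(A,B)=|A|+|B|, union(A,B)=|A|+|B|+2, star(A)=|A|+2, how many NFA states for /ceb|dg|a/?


Syntax tree has 6 char leaf(s), 2 union(s), 0 star(s)
chars contribute 6×2 = 12; each union adds +2; each star adds +2
Total: 12 + 4 + 0 = 16 states


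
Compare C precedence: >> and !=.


'>>' is shift (level 8); '!=' is equality (level 6)
Higher level binds tighter
'>>' has higher precedence than '!='


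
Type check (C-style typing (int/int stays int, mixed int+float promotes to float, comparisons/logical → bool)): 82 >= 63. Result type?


Operand types: int >= int
Rule: comparison yields bool
Result type: bool


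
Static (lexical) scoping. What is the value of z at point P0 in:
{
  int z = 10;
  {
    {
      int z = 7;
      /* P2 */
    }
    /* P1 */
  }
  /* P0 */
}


z declared in the same block as P0
z = 10


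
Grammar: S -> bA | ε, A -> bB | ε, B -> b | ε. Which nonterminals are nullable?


A nonterminal is nullable iff some alternative derives ε (directly, or every symbol in it is nullable)
Nullable: {A, B, S}


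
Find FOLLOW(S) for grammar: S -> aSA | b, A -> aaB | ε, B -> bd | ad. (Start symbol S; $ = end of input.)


$ ∈ FOLLOW(S). For each A -> αBβ: add FIRST(β)\{ε} to FOLLOW(B); if β nullable, add FOLLOW(A).
FOLLOW(S) = {$, a}


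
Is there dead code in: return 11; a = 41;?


statement follows a return and is unreachable
Dead: 'a = 41'


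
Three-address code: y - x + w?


Break into single-operator statements:
t1 = y - x
t2 = t1 + w


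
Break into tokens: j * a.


Scan left to right, longest-match per lexeme
Tokens: ID(j), OP(*), ID(a)


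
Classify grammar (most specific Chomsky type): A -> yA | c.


Right-linear: every RHS is a terminal or a terminal followed by one nonterminal
Classification: Type 3 (Regular)


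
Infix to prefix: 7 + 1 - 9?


left-to-right (same/higher precedence on left): tree is (- (+ 7 1) 9)
Prefix: - + 7 1 9


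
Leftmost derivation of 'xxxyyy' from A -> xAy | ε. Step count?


Derivation: A => xAy => xxAyy => xxxAyyy => xxxyyy
Steps: 4


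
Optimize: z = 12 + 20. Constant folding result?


12 + 20 = 32 at compile time
Optimized: z = 32


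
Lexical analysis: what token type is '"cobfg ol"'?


Pattern: double-quoted sequence
Type: STRING_LITERAL


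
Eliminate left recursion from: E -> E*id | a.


Left-recursive alternatives: E*id; non-recursive: a
Introduce E': E -> aE', E' -> *idE' | ε


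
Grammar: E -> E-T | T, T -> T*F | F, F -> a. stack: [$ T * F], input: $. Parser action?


handle 'T*F' on top
Action: reduce (T -> T*F)


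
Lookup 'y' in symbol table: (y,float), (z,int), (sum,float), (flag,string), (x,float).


Lookup 'y' → type float


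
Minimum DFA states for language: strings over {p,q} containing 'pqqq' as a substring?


KMP-style automaton: 4 progress states + 1 absorbing accept = 5
Minimal DFA: 5 states


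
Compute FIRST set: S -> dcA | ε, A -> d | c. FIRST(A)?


Per alternative of A: FIRST(d) = {d}; FIRST(c) = {c}
FIRST(A) = {c, d}


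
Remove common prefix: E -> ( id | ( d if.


Common prefix: '('
Factored: E -> ( E', E' -> id | d if


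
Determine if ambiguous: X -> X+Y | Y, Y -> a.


precedence layered via separate nonterminal Y: deterministic
Unambiguous


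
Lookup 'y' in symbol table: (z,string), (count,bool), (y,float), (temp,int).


Lookup 'y' → type float


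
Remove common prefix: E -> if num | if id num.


Common prefix: 'if'
Factored: E -> if E', E' -> num | id num


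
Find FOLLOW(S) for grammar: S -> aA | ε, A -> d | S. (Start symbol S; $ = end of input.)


$ ∈ FOLLOW(S). For each A -> αBβ: add FIRST(β)\{ε} to FOLLOW(B); if β nullable, add FOLLOW(A).
FOLLOW(S) = {$}


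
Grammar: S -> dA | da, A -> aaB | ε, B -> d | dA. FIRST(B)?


Per alternative of B: FIRST(d) = {d}; FIRST(dA) = {d}
FIRST(B) = {d}


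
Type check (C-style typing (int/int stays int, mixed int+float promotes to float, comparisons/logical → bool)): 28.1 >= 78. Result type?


Operand types: float >= int
Rule: comparison yields bool
Result type: bool


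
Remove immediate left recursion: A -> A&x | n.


Left-recursive alternatives: A&x; non-recursive: n
Introduce A': A -> nA', A' -> &xA' | ε


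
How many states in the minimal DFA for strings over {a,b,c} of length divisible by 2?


Track length mod 2: states 0..1, accept at 0
Minimal DFA: 2 states


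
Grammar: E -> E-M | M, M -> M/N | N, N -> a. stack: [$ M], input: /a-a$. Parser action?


shift '/' to continue M -> M/N
Action: shift


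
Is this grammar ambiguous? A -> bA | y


right-linear, alternatives start with distinct terminals 'b' vs 'y': unique leftmost derivation
Unambiguous


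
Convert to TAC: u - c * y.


Break into single-operator statements:
t1 = c * y
t2 = u - t1


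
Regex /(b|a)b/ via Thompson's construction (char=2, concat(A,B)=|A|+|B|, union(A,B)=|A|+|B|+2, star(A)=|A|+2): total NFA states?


Syntax tree has 3 char leaf(s), 1 union(s), 0 star(s)
chars contribute 3×2 = 6; each union adds +2; each star adds +2
Total: 6 + 2 + 0 = 8 states


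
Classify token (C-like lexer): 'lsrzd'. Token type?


Pattern: letter/underscore followed by alphanumerics, not a keyword
Type: IDENTIFIER


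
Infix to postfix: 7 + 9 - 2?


Left to right (same or higher precedence on left)
Postfix: 7 9 + 2 -


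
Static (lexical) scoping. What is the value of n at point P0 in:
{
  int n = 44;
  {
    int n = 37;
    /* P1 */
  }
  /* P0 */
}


n declared in the same block as P0
n = 44


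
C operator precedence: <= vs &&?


'<=' is relational (level 7); '&&' is logical AND (level 2)
Higher level binds tighter
'<=' has higher precedence than '&&'


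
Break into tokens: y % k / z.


Scan left to right, longest-match per lexeme
Tokens: ID(y), OP(%), ID(k), OP(/), ID(z)


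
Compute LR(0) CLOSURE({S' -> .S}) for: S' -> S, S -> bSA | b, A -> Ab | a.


Start: S' -> .S
For each item with dot before a nonterminal B, add B -> .γ for every B-production
Closure: [S' -> .S, S -> .bSA, S -> .b]


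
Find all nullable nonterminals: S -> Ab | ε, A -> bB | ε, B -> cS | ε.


A nonterminal is nullable iff some alternative derives ε (directly, or every symbol in it is nullable)
Nullable: {A, B, S}


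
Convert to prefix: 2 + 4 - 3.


left-to-right (same/higher precedence on left): tree is (- (+ 2 4) 3)
Prefix: - + 2 4 3


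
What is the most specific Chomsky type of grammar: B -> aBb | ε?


Single nonterminal LHS, but a^n b^n is not regular
Classification: Type 2 (Context-Free)


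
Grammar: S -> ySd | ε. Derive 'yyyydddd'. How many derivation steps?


Derivation: S => ySd => yySdd => yyySddd => yyyySdddd => yyyydddd
Steps: 5


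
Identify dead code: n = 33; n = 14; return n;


first assignment to n is overwritten before any read
Dead: 'n = 33'


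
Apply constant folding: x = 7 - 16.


7 - 16 = -9 at compile time
Optimized: x = -9


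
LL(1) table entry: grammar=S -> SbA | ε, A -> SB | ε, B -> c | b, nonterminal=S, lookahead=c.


For [S, c]: ε is nullable and 'c' ∈ FOLLOW(S)
Entry: S -> ε


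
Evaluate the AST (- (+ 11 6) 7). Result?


Evaluate inner: (+ 11 6) = 17
Evaluate root: (- 17 7) = 10
Result: 10


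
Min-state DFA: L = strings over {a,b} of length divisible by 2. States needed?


Track length mod 2: states 0..1, accept at 0
Minimal DFA: 2 states


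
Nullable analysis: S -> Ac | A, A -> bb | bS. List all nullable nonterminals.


A nonterminal is nullable iff some alternative derives ε (directly, or every symbol in it is nullable)
Nullable: {}


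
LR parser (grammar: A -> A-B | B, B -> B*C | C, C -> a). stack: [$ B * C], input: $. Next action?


handle 'B*C' on top
Action: reduce (B -> B*C)


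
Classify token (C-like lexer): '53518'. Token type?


Pattern: digits only
Type: INTEGER_LITERAL


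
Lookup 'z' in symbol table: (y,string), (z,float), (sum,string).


Lookup 'z' → type float


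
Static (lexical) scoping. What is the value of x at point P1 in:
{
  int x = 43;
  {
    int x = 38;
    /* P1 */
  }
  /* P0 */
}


x declared in the same block as P1
x = 38


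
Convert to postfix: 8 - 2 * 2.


* has higher precedence, evaluate 2*2 first
Postfix: 8 2 2 * -


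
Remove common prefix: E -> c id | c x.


Common prefix: 'c'
Factored: E -> c E', E' -> id | x


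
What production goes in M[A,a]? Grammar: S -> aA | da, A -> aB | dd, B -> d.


For [A, a]: 'a' ∈ FIRST(aB)
Entry: A -> aB


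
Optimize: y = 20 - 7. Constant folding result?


20 - 7 = 13 at compile time
Optimized: y = 13


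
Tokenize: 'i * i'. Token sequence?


Scan left to right, longest-match per lexeme
Tokens: ID(i), OP(*), ID(i)


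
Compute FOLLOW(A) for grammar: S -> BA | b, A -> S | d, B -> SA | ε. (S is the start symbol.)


$ ∈ FOLLOW(S). For each A -> αBβ: add FIRST(β)\{ε} to FOLLOW(B); if β nullable, add FOLLOW(A).
FOLLOW(A) = {$, b, d}


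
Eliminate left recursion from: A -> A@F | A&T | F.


Left-recursive alternatives: A@F, A&T; non-recursive: F
Introduce A': A -> FA', A' -> @FA' | &TA' | ε


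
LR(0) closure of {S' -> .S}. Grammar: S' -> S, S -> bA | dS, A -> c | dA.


Start: S' -> .S
For each item with dot before a nonterminal B, add B -> .γ for every B-production
Closure: [S' -> .S, S -> .bA, S -> .dS]


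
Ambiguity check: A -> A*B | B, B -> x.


precedence layered via separate nonterminal B: deterministic
Unambiguous


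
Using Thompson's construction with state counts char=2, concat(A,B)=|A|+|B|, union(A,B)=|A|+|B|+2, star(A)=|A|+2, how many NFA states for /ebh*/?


Syntax tree has 3 char leaf(s), 0 union(s), 1 star(s)
chars contribute 3×2 = 6; each union adds +2; each star adds +2
Total: 6 + 0 + 2 = 8 states


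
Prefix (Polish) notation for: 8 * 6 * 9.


left-to-right (same/higher precedence on left): tree is (* (* 8 6) 9)
Prefix: * * 8 6 9


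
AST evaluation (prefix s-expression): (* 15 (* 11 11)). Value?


Evaluate inner: (* 11 11) = 121
Evaluate root: (* 15 121) = 1815
Result: 1815


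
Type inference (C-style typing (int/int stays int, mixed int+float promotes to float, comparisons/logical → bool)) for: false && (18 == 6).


Operand types: bool && bool
Rule: logical operators take bool operands and yield bool
Result type: bool


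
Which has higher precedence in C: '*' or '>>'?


'*' is multiplicative (level 10); '>>' is shift (level 8)
Higher level binds tighter
'*' has higher precedence than '>>'


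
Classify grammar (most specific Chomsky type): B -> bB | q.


Right-linear: every RHS is a terminal or a terminal followed by one nonterminal
Classification: Type 3 (Regular)


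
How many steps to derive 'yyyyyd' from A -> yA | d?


Derivation: A => yA => yyA => yyyA => yyyyA => yyyyyA => yyyyyd
Steps: 6


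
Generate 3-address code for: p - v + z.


Break into single-operator statements:
t1 = p - v
t2 = t1 + z


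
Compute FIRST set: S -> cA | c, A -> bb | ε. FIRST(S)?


Per alternative of S: FIRST(cA) = {c}; FIRST(c) = {c}
FIRST(S) = {c}


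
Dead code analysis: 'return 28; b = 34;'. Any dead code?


statement follows a return and is unreachable
Dead: 'b = 34'


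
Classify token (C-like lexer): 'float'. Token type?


Pattern: reserved word
Type: KEYWORD


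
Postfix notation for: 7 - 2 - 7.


Left to right (same or higher precedence on left)
Postfix: 7 2 - 7 -


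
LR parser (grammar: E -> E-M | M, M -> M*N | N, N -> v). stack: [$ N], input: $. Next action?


'N' (not preceded by M*) is the handle for M -> N
Action: reduce (M -> N)


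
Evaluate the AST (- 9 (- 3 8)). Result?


Evaluate inner: (- 3 8) = -5
Evaluate root: (- 9 -5) = 14
Result: 14


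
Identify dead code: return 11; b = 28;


statement follows a return and is unreachable
Dead: 'b = 28'


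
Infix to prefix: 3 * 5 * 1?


left-to-right (same/higher precedence on left): tree is (* (* 3 5) 1)
Prefix: * * 3 5 1


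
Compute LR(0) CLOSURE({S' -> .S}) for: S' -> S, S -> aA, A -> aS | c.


Start: S' -> .S
For each item with dot before a nonterminal B, add B -> .γ for every B-production
Closure: [S' -> .S, S -> .aA]


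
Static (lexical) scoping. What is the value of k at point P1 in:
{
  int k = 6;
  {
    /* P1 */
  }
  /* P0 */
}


P1's block does not declare k; resolves to the enclosing declaration at depth 0
k = 6


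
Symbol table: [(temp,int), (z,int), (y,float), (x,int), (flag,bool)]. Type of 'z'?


Lookup 'z' → type int


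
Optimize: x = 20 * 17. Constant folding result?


20 * 17 = 340 at compile time
Optimized: x = 340


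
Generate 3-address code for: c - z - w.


Break into single-operator statements:
t1 = c - z
t2 = t1 - w


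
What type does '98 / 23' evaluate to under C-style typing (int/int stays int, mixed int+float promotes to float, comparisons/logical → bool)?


Operand types: int / int
Rule: mixed int/float promotes to float; int/int stays int
Result type: int


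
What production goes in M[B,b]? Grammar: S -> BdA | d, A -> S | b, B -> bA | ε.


For [B, b]: 'b' ∈ FIRST(bA)
Entry: B -> bA


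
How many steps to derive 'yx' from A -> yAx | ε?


Derivation: A => yAx => yx
Steps: 2


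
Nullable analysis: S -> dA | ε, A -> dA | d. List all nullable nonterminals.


A nonterminal is nullable iff some alternative derives ε (directly, or every symbol in it is nullable)
Nullable: {S}


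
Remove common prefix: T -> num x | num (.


Common prefix: 'num'
Factored: T -> num T', T' -> x | (


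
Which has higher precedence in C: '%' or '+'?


'%' is multiplicative (level 10); '+' is additive (level 9)
Higher level binds tighter
'%' has higher precedence than '+'


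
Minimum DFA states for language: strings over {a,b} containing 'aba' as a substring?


KMP-style automaton: 3 progress states + 1 absorbing accept = 4
Minimal DFA: 4 states


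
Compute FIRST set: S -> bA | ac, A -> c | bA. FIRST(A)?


Per alternative of A: FIRST(c) = {c}; FIRST(bA) = {b}
FIRST(A) = {b, c}


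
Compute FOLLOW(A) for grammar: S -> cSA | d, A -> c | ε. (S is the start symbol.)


$ ∈ FOLLOW(S). For each A -> αBβ: add FIRST(β)\{ε} to FOLLOW(B); if β nullable, add FOLLOW(A).
FOLLOW(A) = {$, c}


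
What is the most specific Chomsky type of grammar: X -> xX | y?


Right-linear: every RHS is a terminal or a terminal followed by one nonterminal
Classification: Type 3 (Regular)


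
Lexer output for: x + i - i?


Scan left to right, longest-match per lexeme
Tokens: ID(x), OP(+), ID(i), OP(-), ID(i)


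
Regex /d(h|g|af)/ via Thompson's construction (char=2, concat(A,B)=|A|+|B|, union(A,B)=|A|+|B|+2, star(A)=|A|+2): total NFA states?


Syntax tree has 5 char leaf(s), 2 union(s), 0 star(s)
chars contribute 5×2 = 10; each union adds +2; each star adds +2
Total: 10 + 4 + 0 = 14 states


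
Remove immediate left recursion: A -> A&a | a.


Left-recursive alternatives: A&a; non-recursive: a
Introduce A': A -> aA', A' -> &aA' | ε


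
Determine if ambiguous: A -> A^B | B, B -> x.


precedence layered via separate nonterminal B: deterministic
Unambiguous


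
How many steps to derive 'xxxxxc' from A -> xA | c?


Derivation: A => xA => xxA => xxxA => xxxxA => xxxxxA => xxxxxc
Steps: 6


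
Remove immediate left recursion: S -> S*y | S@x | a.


Left-recursive alternatives: S*y, S@x; non-recursive: a
Introduce S': S -> aS', S' -> *yS' | @xS' | ε


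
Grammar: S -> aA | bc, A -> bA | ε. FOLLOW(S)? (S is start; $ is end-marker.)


$ ∈ FOLLOW(S). For each A -> αBβ: add FIRST(β)\{ε} to FOLLOW(B); if β nullable, add FOLLOW(A).
FOLLOW(S) = {$}


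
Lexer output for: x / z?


Scan left to right, longest-match per lexeme
Tokens: ID(x), OP(/), ID(z)


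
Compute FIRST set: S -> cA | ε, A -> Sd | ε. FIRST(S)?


Per alternative of S: FIRST(cA) = {c}; FIRST(ε) = {ε}
FIRST(S) = {c, ε}


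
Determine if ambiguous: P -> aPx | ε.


balanced a^n…x^n: each string has a unique parse
Unambiguous


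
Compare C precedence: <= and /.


'/' is multiplicative (level 10); '<=' is relational (level 7)
Higher level binds tighter
'/' has higher precedence than '<='


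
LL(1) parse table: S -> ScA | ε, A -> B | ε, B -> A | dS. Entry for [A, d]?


For [A, d]: 'd' ∈ FIRST(B)
Entry: A -> B


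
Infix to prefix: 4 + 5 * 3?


'*' binds tighter: tree is (+ 4 (* 5 3))
Prefix: + 4 * 5 3


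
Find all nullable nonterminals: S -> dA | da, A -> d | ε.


A nonterminal is nullable iff some alternative derives ε (directly, or every symbol in it is nullable)
Nullable: {A}


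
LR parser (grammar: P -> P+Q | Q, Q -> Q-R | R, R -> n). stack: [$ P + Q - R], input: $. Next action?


handle 'Q-R' on top
Action: reduce (Q -> Q-R)


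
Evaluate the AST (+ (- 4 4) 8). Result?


Evaluate inner: (- 4 4) = 0
Evaluate root: (+ 0 8) = 8
Result: 8


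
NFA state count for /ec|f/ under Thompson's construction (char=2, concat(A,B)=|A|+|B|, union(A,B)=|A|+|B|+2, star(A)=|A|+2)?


Syntax tree has 3 char leaf(s), 1 union(s), 0 star(s)
chars contribute 3×2 = 6; each union adds +2; each star adds +2
Total: 6 + 2 + 0 = 8 states


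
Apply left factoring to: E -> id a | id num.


Common prefix: 'id'
Factored: E -> id E', E' -> a | num


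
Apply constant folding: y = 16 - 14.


16 - 14 = 2 at compile time
Optimized: y = 2


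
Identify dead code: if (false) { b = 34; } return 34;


condition is constant false, so the whole block is unreachable
Dead: 'if (false) { b = 34; }'


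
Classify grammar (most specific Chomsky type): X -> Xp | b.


Left-linear: every RHS is a terminal or one nonterminal followed by a terminal
Classification: Type 3 (Regular)


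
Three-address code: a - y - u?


Break into single-operator statements:
t1 = a - y
t2 = t1 - u


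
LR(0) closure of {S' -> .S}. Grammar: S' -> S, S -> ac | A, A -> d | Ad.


Start: S' -> .S
For each item with dot before a nonterminal B, add B -> .γ for every B-production
Closure: [S' -> .S, S -> .ac, S -> .A, A -> .d, A -> .Ad]


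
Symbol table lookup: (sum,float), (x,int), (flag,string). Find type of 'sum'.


Lookup 'sum' → type float


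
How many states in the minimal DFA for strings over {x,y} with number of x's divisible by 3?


Track (count of x) mod 3: states 0..2, accept at 0
Minimal DFA: 3 states


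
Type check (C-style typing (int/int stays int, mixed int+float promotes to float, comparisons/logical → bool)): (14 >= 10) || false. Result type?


Operand types: bool || bool
Rule: logical operators take bool operands and yield bool
Result type: bool


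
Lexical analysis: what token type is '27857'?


Pattern: digits only
Type: INTEGER_LITERAL


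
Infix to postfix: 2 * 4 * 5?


Left to right (same or higher precedence on left)
Postfix: 2 4 * 5 *


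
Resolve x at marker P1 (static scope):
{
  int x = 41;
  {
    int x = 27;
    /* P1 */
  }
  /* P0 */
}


x declared in the same block as P1
x = 27
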